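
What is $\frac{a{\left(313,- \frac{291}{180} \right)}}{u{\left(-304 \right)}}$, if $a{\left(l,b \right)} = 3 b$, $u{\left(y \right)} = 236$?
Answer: $- \frac{97}{4720} \approx -0.020551$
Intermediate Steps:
$\frac{a{\left(313,- \frac{291}{180} \right)}}{u{\left(-304 \right)}} = \frac{3 \left(- \frac{291}{180}\right)}{236} = 3 \left(\left(-291\right) \frac{1}{180}\right) \frac{1}{236} = 3 \left(- \frac{97}{60}\right) \frac{1}{236} = \left(- \frac{97}{20}\right) \frac{1}{236} = - \frac{97}{4720}$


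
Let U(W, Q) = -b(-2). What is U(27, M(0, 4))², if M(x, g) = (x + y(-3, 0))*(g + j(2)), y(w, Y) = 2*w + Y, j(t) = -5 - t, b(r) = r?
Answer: 4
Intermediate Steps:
y(w, Y) = Y + 2*w
M(x, g) = (-7 + g)*(-6 + x) (M(x, g) = (x + (0 + 2*(-3)))*(g + (-5 - 1*2)) = (x + (0 - 6))*(g + (-5 - 2)) = (x - 6)*(g - 7) = (-6 + x)*(-7 + g) = (-7 + g)*(-6 + x))
U(W, Q) = 2 (U(W, Q) = -1*(-2) = 2)
U(27, M(0, 4))² = 2² = 4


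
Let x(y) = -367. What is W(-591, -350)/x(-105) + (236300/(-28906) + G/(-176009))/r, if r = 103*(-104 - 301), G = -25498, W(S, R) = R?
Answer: 4127606730664078/4327217062590465 ≈ 0.95387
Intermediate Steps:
r = -41715 (r = 103*(-405) = -41715)
W(-591, -350)/x(-105) + (236300/(-28906) + G/(-176009))/r = -350/(-367) + (236300/(-28906) - 25498/(-176009))/(-41715) = -350*(-1/367) + (236300*(-1/28906) - 25498*(-1/176009))*(-1/41715) = 350/367 + (-118150/14453 + 25498/176009)*(-1/41715) = 350/367 - 20426940756/2543858077*(-1/41715) = 350/367 + 2269660084/11790782186895 = 4127606730664078/4327217062590465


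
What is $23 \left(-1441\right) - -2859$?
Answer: $-30284$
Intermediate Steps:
$23 \left(-1441\right) - -2859 = -33143 + 2859 = -30284$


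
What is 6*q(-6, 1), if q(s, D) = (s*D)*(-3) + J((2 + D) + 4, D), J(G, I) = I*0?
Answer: 108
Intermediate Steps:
J(G, I) = 0
q(s, D) = -3*D*s (q(s, D) = (s*D)*(-3) + 0 = (D*s)*(-3) + 0 = -3*D*s + 0 = -3*D*s)
6*q(-6, 1) = 6*(-3*1*(-6)) = 6*18 = 108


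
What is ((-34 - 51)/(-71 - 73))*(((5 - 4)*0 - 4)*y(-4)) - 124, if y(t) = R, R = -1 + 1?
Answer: -124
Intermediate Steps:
R = 0
y(t) = 0
((-34 - 51)/(-71 - 73))*(((5 - 4)*0 - 4)*y(-4)) - 124 = ((-34 - 51)/(-71 - 73))*(((5 - 4)*0 - 4)*0) - 124 = (-85/(-144))*((1*0 - 4)*0) - 124 = (-85*(-1/144))*((0 - 4)*0) - 124 = 85*(-4*0)/144 - 124 = (85/144)*0 - 124 = 0 - 124 = -124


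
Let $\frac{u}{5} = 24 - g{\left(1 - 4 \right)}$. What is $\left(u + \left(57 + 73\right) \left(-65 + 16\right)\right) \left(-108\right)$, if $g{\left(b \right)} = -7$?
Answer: $671220$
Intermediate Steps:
$u = 155$ ($u = 5 \left(24 - -7\right) = 5 \left(24 + 7\right) = 5 \cdot 31 = 155$)
$\left(u + \left(57 + 73\right) \left(-65 + 16\right)\right) \left(-108\right) = \left(155 + \left(57 + 73\right) \left(-65 + 16\right)\right) \left(-108\right) = \left(155 + 130 \left(-49\right)\right) \left(-108\right) = \left(155 - 6370\right) \left(-108\right) = \left(-6215\right) \left(-108\right) = 671220$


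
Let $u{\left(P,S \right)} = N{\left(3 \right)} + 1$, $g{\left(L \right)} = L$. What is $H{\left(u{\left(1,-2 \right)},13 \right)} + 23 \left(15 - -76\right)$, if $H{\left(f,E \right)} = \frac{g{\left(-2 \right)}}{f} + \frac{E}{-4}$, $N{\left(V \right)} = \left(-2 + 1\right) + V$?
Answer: $\frac{25069}{12} \approx 2089.1$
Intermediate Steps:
$N{\left(V \right)} = -1 + V$
$u{\left(P,S \right)} = 3$ ($u{\left(P,S \right)} = \left(-1 + 3\right) + 1 = 2 + 1 = 3$)
$H{\left(f,E \right)} = - \frac{2}{f} - \frac{E}{4}$ ($H{\left(f,E \right)} = - \frac{2}{f} + \frac{E}{-4} = - \frac{2}{f} + E \left(- \frac{1}{4}\right) = - \frac{2}{f} - \frac{E}{4}$)
$H{\left(u{\left(1,-2 \right)},13 \right)} + 23 \left(15 - -76\right) = \left(- \frac{2}{3} - \frac{13}{4}\right) + 23 \left(15 - -76\right) = \left(\left(-2\right) \frac{1}{3} - \frac{13}{4}\right) + 23 \left(15 + 76\right) = \left(- \frac{2}{3} - \frac{13}{4}\right) + 23 \cdot 91 = - \frac{47}{12} + 2093 = \frac{25069}{12}$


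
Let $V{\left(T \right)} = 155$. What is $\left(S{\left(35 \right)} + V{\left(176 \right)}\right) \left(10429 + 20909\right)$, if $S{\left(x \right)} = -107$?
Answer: $1504224$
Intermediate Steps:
$\left(S{\left(35 \right)} + V{\left(176 \right)}\right) \left(10429 + 20909\right) = \left(-107 + 155\right) \left(10429 + 20909\right) = 48 \cdot 31338 = 1504224$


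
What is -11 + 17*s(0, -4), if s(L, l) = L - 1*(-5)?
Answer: 74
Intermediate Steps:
s(L, l) = 5 + L (s(L, l) = L + 5 = 5 + L)
-11 + 17*s(0, -4) = -11 + 17*(5 + 0) = -11 + 17*5 = -11 + 85 = 74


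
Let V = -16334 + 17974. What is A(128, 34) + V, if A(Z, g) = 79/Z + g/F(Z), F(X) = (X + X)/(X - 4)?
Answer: 212107/128 ≈ 1657.1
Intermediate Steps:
V = 1640
F(X) = 2*X/(-4 + X) (F(X) = (2*X)/(-4 + X) = 2*X/(-4 + X))
A(Z, g) = 79/Z + g*(-4 + Z)/(2*Z) (A(Z, g) = 79/Z + g/((2*Z/(-4 + Z))) = 79/Z + g*((-4 + Z)/(2*Z)) = 79/Z + g*(-4 + Z)/(2*Z))
A(128, 34) + V = (1/2)*(158 + 34*(-4 + 128))/128 + 1640 = (1/2)*(1/128)*(158 + 34*124) + 1640 = (1/2)*(1/128)*(158 + 4216) + 1640 = (1/2)*(1/128)*4374 + 1640 = 2187/128 + 1640 = 212107/128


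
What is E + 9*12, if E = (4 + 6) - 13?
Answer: 105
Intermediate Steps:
E = -3 (E = 10 - 13 = -3)
E + 9*12 = -3 + 9*12 = -3 + 108 = 105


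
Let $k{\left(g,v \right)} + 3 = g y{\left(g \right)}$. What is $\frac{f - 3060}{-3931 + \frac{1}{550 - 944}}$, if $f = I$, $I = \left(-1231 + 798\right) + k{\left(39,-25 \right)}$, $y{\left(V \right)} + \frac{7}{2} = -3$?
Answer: $\frac{1477303}{1548815} \approx 0.95383$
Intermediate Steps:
$y{\left(V \right)} = - \frac{13}{2}$ ($y{\left(V \right)} = - \frac{7}{2} - 3 = - \frac{13}{2}$)
$k{\left(g,v \right)} = -3 - \frac{13 g}{2}$ ($k{\left(g,v \right)} = -3 + g \left(- \frac{13}{2}\right) = -3 - \frac{13 g}{2}$)
$I = - \frac{1379}{2}$ ($I = \left(-1231 + 798\right) - \frac{513}{2} = -433 - \frac{513}{2} = - \frac{1379}{2} \approx -689.5$)
$f = - \frac{1379}{2} \approx -689.5$
$\frac{f - 3060}{-3931 + \frac{1}{550 - 944}} = \frac{- \frac{1379}{2} - 3060}{-3931 + \frac{1}{550 - 944}} = \frac{- \frac{1379}{2} - 3060}{-3931 + \frac{1}{-394}} = \frac{- \frac{1379}{2} - 3060}{-3931 - \frac{1}{394}} = - \frac{7499}{2 \left(- \frac{1548815}{394}\right)} = \left(- \frac{7499}{2}\right) \left(- \frac{394}{1548815}\right) = \frac{1477303}{1548815}$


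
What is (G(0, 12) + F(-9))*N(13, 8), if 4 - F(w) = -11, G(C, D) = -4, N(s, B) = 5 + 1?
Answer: 66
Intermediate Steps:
N(s, B) = 6
F(w) = 15 (F(w) = 4 - 1*(-11) = 4 + 11 = 15)
(G(0, 12) + F(-9))*N(13, 8) = (-4 + 15)*6 = 11*6 = 66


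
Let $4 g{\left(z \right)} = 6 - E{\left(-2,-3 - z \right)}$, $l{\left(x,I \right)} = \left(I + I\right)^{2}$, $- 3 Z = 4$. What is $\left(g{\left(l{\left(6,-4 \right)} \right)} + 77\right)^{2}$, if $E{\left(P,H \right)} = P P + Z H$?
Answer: $\frac{109561}{36} \approx 3043.4$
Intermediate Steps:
$Z = - \frac{4}{3}$ ($Z = \left(- \frac{1}{3}\right) 4 = - \frac{4}{3} \approx -1.3333$)
$E{\left(P,H \right)} = P^{2} - \frac{4 H}{3}$ ($E{\left(P,H \right)} = P P - \frac{4 H}{3} = P^{2} - \frac{4 H}{3}$)
$l{\left(x,I \right)} = 4 I^{2}$ ($l{\left(x,I \right)} = \left(2 I\right)^{2} = 4 I^{2}$)
$g{\left(z \right)} = - \frac{1}{2} - \frac{z}{3}$ ($g{\left(z \right)} = \frac{6 - \left(\left(-2\right)^{2} - \frac{4 \left(-3 - z\right)}{3}\right)}{4} = \frac{6 - \left(4 + \left(4 + \frac{4 z}{3}\right)\right)}{4} = \frac{6 - \left(8 + \frac{4 z}{3}\right)}{4} = \frac{-2 - \frac{4 z}{3}}{4} = - \frac{1}{2} - \frac{z}{3}$)
$\left(g{\left(l{\left(6,-4 \right)} \right)} + 77\right)^{2} = \left(\left(- \frac{1}{2} - \frac{4 \left(-4\right)^{2}}{3}\right) + 77\right)^{2} = \left(\left(- \frac{1}{2} - \frac{4 \cdot 16}{3}\right) + 77\right)^{2} = \left(\left(- \frac{1}{2} - \frac{64}{3}\right) + 77\right)^{2} = \left(- \frac{131}{6} + 77\right)^{2} = \left(\frac{331}{6}\right)^{2} = \frac{109561}{36}$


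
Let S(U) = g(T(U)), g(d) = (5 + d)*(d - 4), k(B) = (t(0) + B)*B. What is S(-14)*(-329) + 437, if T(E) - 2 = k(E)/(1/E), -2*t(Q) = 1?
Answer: -2652641023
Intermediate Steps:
t(Q) = -1/2 (t(Q) = -1/2*1 = -1/2)
k(B) = B*(-1/2 + B) (k(B) = (-1/2 + B)*B = B*(-1/2 + B))
T(E) = 2 + E**2*(-1/2 + E) (T(E) = 2 + (E*(-1/2 + E))/(1/E) = 2 + (E*(-1/2 + E))*E = 2 + E**2*(-1/2 + E))
g(d) = (-4 + d)*(5 + d) (g(d) = (5 + d)*(-4 + d) = (-4 + d)*(5 + d))
S(U) = -18 + U**3 + (2 + U**3 - U**2/2)**2 - U**2/2 (S(U) = -20 + (2 + U**3 - U**2/2) + (2 + U**3 - U**2/2)**2 = -18 + U**3 + (2 + U**3 - U**2/2)**2 - U**2/2)
S(-14)*(-329) + 437 = (-18 + (4 + (-14)**2*(-1 + 2*(-14)))**2/4 + (-14)**2*(-1/2 - 14))*(-329) + 437 = (-18 + (4 + 196*(-1 - 28))**2/4 + 196*(-29/2))*(-329) + 437 = (-18 + (4 + 196*(-29))**2/4 - 2842)*(-329) + 437 = (-18 + (4 - 5684)**2/4 - 2842)*(-329) + 437 = (-18 + (1/4)*(-5680)**2 - 2842)*(-329) + 437 = (-18 + (1/4)*32262400 - 2842)*(-329) + 437 = (-18 + 8065600 - 2842)*(-329) + 437 = 8062740*(-329) + 437 = -2652641460 + 437 = -2652641023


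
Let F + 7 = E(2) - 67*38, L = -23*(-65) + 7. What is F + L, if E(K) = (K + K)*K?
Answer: -1043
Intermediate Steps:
E(K) = 2*K² (E(K) = (2*K)*K = 2*K²)
L = 1502 (L = 1495 + 7 = 1502)
F = -2545 (F = -7 + (2*2² - 67*38) = -7 + (2*4 - 2546) = -7 + (8 - 2546) = -7 - 2538 = -2545)
F + L = -2545 + 1502 = -1043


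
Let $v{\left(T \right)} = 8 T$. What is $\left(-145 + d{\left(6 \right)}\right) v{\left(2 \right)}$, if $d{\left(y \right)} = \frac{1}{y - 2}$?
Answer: $-2316$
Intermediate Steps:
$d{\left(y \right)} = \frac{1}{-2 + y}$
$\left(-145 + d{\left(6 \right)}\right) v{\left(2 \right)} = \left(-145 + \frac{1}{-2 + 6}\right) 8 \cdot 2 = \left(-145 + \frac{1}{4}\right) 16 = \left(- \frac{579}{4}\right) 16 = -2316$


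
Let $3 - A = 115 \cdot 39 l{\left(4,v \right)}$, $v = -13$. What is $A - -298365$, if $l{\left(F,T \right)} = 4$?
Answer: $280428$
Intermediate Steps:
$A = -17937$ ($A = 3 - 115 \cdot 39 \cdot 4 = 3 - 4485 \cdot 4 = 3 - 17940 = -17937$)
$A - -298365 = -17937 - -298365 = -17937 + 298365 = 280428$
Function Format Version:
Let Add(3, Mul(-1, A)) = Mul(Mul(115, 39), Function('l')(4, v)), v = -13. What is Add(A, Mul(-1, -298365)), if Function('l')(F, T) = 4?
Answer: 280428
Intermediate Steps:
A = -17937 (A = Add(3, Mul(-1, Mul(Mul(115, 39), 4))) = Add(3, Mul(-1, Mul(4485, 4))) = Add(3, Mul(-1, 17940)) = Add(3, -17940) = -17937)
Add(A, Mul(-1, -298365)) = Add(-17937, Mul(-1, -298365)) = Add(-17937, 298365) = 280428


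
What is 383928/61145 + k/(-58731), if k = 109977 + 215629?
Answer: 2639296498/3591106995 ≈ 0.73495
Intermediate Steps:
k = 325606
383928/61145 + k/(-58731) = 383928/61145 + 325606/(-58731) = 383928*(1/61145) + 325606*(-1/58731) = 383928/61145 - 325606/58731 = 2639296498/3591106995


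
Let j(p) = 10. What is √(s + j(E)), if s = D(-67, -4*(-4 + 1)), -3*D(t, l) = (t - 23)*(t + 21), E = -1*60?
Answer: I*√1370 ≈ 37.013*I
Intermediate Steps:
E = -60
D(t, l) = -(-23 + t)*(21 + t)/3 (D(t, l) = -(t - 23)*(t + 21)/3 = -(-23 + t)*(21 + t)/3)
s = -1380 (s = 161 - ⅓*(-67)² + (⅔)*(-67) = 161 - ⅓*4489 - 134/3 = 161 - 4489/3 - 134/3 = -1380)
√(s + j(E)) = √(-1380 + 10) = √(-1370) = I*√1370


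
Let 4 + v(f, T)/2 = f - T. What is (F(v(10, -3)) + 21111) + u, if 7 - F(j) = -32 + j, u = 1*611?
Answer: 21743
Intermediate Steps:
v(f, T) = -8 - 2*T + 2*f (v(f, T) = -8 + 2*(f - T) = -8 + (-2*T + 2*f) = -8 - 2*T + 2*f)
u = 611
F(j) = 39 - j (F(j) = 7 - (-32 + j) = 7 + (32 - j) = 39 - j)
(F(v(10, -3)) + 21111) + u = ((39 - (-8 - 2*(-3) + 2*10)) + 21111) + 611 = ((39 - (-8 + 6 + 20)) + 21111) + 611 = ((39 - 1*18) + 21111) + 611 = ((39 - 18) + 21111) + 611 = (21 + 21111) + 611 = 21132 + 611 = 21743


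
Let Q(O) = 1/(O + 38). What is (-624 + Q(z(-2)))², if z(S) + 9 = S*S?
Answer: 423989281/1089 ≈ 3.8934e+5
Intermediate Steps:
z(S) = -9 + S² (z(S) = -9 + S*S = -9 + S²)
Q(O) = 1/(38 + O)
(-624 + Q(z(-2)))² = (-624 + 1/(38 + (-9 + (-2)²)))² = (-624 + 1/(38 + (-9 + 4)))² = (-624 + 1/(38 - 5))² = (-624 + 1/33)² = (-20591/33)² = 423989281/1089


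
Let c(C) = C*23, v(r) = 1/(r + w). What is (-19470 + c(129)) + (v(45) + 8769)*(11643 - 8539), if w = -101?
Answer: 190416923/7 ≈ 2.7202e+7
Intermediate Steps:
v(r) = 1/(-101 + r) (v(r) = 1/(r - 101) = 1/(-101 + r))
c(C) = 23*C
(-19470 + c(129)) + (v(45) + 8769)*(11643 - 8539) = (-19470 + 23*129) + (1/(-101 + 45) + 8769)*(11643 - 8539) = (-19470 + 2967) + (1/(-56) + 8769)*3104 = -16503 + (-1/56 + 8769)*3104 = -16503 + (491063/56)*3104 = -16503 + 190532444/7 = 190416923/7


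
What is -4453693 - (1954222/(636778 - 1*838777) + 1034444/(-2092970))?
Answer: -941459219393954447/211388923515 ≈ -4.4537e+6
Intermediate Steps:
-4453693 - (1954222/(636778 - 1*838777) + 1034444/(-2092970)) = -4453693 - (1954222/(636778 - 838777) + 1034444*(-1/2092970)) = -4453693 - (1954222/(-201999) - 517222/1046485) = -4453693 - (1954222*(-1/201999) - 517222/1046485) = -4453693 - (-1954222/201999 - 517222/1046485) = -4453693 - 1*(-2149542336448/211388923515) = -4453693 + 2149542336448/211388923515 = -941459219393954447/211388923515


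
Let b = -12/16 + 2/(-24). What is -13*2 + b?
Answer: -161/6 ≈ -26.833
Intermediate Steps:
b = -⅚ (b = -12*1/16 + 2*(-1/24) = -¾ - 1/12 = -⅚ ≈ -0.83333)
-13*2 + b = -13*2 - ⅚ = -26 - ⅚ = -161/6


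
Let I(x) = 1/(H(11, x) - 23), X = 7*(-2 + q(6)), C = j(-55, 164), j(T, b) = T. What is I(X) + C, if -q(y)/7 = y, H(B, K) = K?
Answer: -18206/331 ≈ -55.003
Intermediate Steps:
q(y) = -7*y
C = -55
X = -308 (X = 7*(-2 - 7*6) = 7*(-2 - 42) = 7*(-44) = -308)
I(x) = 1/(-23 + x) (I(x) = 1/(x - 23) = 1/(-23 + x))
I(X) + C = 1/(-23 - 308) - 55 = 1/(-331) - 55 = -1/331 - 55 = -18206/331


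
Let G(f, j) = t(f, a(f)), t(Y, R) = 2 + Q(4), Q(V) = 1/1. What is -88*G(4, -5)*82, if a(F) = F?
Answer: -21648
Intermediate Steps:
Q(V) = 1
t(Y, R) = 3 (t(Y, R) = 2 + 1 = 3)
G(f, j) = 3
-88*G(4, -5)*82 = -88*3*82 = -264*82 = -21648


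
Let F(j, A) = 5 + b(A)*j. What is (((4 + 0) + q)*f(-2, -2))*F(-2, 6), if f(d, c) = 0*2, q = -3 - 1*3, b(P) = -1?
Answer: 0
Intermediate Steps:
F(j, A) = 5 - j
q = -6 (q = -3 - 3 = -6)
f(d, c) = 0
(((4 + 0) + q)*f(-2, -2))*F(-2, 6) = (((4 + 0) - 6)*0)*(5 - 1*(-2)) = ((4 - 6)*0)*(5 + 2) = -2*0*7 = 0*7 = 0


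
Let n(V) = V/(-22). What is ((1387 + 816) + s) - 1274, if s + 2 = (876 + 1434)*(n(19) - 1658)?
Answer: -3831048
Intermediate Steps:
n(V) = -V/22 (n(V) = V*(-1/22) = -V/22)
s = -3831977 (s = -2 + (876 + 1434)*(-1/22*19 - 1658) = -2 + 2310*(-19/22 - 1658) = -2 + 2310*(-36495/22) = -2 - 3831975 = -3831977)
((1387 + 816) + s) - 1274 = ((1387 + 816) - 3831977) - 1274 = (2203 - 3831977) - 1274 = -3829774 - 1274 = -3831048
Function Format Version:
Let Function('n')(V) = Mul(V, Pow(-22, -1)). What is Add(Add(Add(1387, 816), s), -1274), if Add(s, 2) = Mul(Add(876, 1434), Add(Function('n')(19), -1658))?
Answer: -3831048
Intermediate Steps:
Function('n')(V) = Mul(Rational(-1, 22), V) (Function('n')(V) = Mul(V, Rational(-1, 22)) = Mul(Rational(-1, 22), V))
s = -3831977 (s = Add(-2, Mul(Add(876, 1434), Add(Mul(Rational(-1, 22), 19), -1658))) = Add(-2, Mul(2310, Add(Rational(-19, 22), -1658))) = Add(-2, Mul(2310, Rational(-36495, 22))) = Add(-2, -3831975) = -3831977)
Add(Add(Add(1387, 816), s), -1274) = Add(Add(Add(1387, 816), -3831977), -1274) = Add(Add(2203, -3831977), -1274) = Add(-3829774, -1274) = -3831048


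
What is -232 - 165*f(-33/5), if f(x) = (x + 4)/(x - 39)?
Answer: -18347/76 ≈ -241.41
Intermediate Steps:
f(x) = (4 + x)/(-39 + x)
-232 - 165*f(-33/5) = -232 - 165*(4 - 33/5)/(-39 - 33/5) = -232 - 165*(-13)/((-228/5)*5) = -232 - (-275)*(-13)/(76*5) = -232 - 165*13/228 = -232 - 715/76 = -18347/76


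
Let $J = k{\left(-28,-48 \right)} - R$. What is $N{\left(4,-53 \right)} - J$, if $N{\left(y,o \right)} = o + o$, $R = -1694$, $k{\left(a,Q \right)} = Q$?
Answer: $-1752$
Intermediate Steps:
$N{\left(y,o \right)} = 2 o$
$J = 1646$ ($J = -48 - -1694 = -48 + 1694 = 1646$)
$N{\left(4,-53 \right)} - J = 2 \left(-53\right) - 1646 = -106 - 1646 = -1752$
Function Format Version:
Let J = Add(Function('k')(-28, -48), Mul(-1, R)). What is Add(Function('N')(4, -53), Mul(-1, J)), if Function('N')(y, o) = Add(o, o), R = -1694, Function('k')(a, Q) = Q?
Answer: -1752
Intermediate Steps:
Function('N')(y, o) = Mul(2, o)
J = 1646 (J = Add(-48, Mul(-1, -1694)) = Add(-48, 1694) = 1646)
Add(Function('N')(4, -53), Mul(-1, J)) = Add(Mul(2, -53), Mul(-1, 1646)) = Add(-106, -1646) = -1752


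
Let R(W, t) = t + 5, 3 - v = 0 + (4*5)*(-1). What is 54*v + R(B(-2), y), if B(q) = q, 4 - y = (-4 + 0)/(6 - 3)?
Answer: 3757/3 ≈ 1252.3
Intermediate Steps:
v = 23 (v = 3 - (0 + (4*5)*(-1)) = 3 - (0 + 20*(-1)) = 3 - (0 - 20) = 3 - 1*(-20) = 3 + 20 = 23)
y = 16/3 (y = 4 - (-4 + 0)/(6 - 3) = 4 - (-4)/3 = 4 - 1*(-4/3) = 4 + 4/3 = 16/3 ≈ 5.3333)
R(W, t) = 5 + t
54*v + R(B(-2), y) = 54*23 + (5 + 16/3) = 1242 + 31/3 = 3757/3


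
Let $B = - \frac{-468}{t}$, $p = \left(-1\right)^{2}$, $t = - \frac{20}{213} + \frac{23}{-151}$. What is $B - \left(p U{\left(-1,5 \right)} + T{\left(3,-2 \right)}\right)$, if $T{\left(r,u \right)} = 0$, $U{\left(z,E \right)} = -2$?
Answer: $- \frac{15036446}{7919} \approx -1898.8$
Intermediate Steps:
$t = - \frac{7919}{32163}$ ($t = \left(-20\right) \frac{1}{213} + 23 \left(- \frac{1}{151}\right) = - \frac{20}{213} - \frac{23}{151} = - \frac{7919}{32163} \approx -0.24621$)
$p = 1$
$B = - \frac{15052284}{7919}$ ($B = - \frac{-468}{- \frac{7919}{32163}} = - \frac{\left(-468\right) \left(-32163\right)}{7919} = \left(-1\right) \frac{15052284}{7919} = - \frac{15052284}{7919} \approx -1900.8$)
$B - \left(p U{\left(-1,5 \right)} + T{\left(3,-2 \right)}\right) = - \frac{15052284}{7919} - \left(1 \left(-2\right) + 0\right) = - \frac{15052284}{7919} - \left(-2 + 0\right) = - \frac{15052284}{7919} - -2 = - \frac{15052284}{7919} + 2 = - \frac{15036446}{7919}$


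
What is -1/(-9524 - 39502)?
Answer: 1/49026 ≈ 2.0397e-5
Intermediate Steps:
-1/(-9524 - 39502) = -1/(-49026) = -1*(-1/49026) = 1/49026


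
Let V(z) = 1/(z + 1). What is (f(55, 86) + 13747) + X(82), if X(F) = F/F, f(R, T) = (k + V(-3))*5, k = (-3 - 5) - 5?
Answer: 27361/2 ≈ 13681.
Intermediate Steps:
k = -13 (k = -8 - 5 = -13)
V(z) = 1/(1 + z)
f(R, T) = -135/2 (f(R, T) = (-13 + 1/(1 - 3))*5 = (-13 + 1/(-2))*5 = (-13 - ½)*5 = -27/2*5 = -135/2)
X(F) = 1
(f(55, 86) + 13747) + X(82) = (-135/2 + 13747) + 1 = 27359/2 + 1 = 27361/2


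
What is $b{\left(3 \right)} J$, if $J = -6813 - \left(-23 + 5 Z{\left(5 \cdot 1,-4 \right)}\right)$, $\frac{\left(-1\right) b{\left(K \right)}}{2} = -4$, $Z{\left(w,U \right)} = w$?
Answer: $-54520$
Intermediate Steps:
$b{\left(K \right)} = 8$ ($b{\left(K \right)} = \left(-2\right) \left(-4\right) = 8$)
$J = -6815$ ($J = -6813 + \left(23 - 5 \cdot 5 \cdot 1\right) = -6813 + \left(23 - 25\right) = -6813 - 2 = -6815$)
$b{\left(3 \right)} J = 8 \left(-6815\right) = -54520$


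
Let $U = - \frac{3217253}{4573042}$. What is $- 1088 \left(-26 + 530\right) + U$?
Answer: $- \frac{2507639944037}{4573042} \approx -5.4835 \cdot 10^{5}$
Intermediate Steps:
$U = - \frac{3217253}{4573042}$ ($U = \left(-3217253\right) \frac{1}{4573042} = - \frac{3217253}{4573042} \approx -0.70353$)
$- 1088 \left(-26 + 530\right) + U = - 1088 \left(-26 + 530\right) - \frac{3217253}{4573042} = \left(-1088\right) 504 - \frac{3217253}{4573042} = -548352 - \frac{3217253}{4573042} = - \frac{2507639944037}{4573042}$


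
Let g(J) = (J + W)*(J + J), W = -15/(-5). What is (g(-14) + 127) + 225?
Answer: 660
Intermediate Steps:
W = 3 (W = -15*(-1/5) = 3)
g(J) = 2*J*(3 + J) (g(J) = (J + 3)*(J + J) = (3 + J)*(2*J) = 2*J*(3 + J))
(g(-14) + 127) + 225 = (2*(-14)*(3 - 14) + 127) + 225 = (2*(-14)*(-11) + 127) + 225 = (308 + 127) + 225 = 435 + 225 = 660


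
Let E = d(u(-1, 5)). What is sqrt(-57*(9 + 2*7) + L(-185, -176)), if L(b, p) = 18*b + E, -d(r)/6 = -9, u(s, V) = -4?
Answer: I*sqrt(4587) ≈ 67.727*I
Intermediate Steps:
d(r) = 54 (d(r) = -6*(-9) = 54)
E = 54
L(b, p) = 54 + 18*b (L(b, p) = 18*b + 54 = 54 + 18*b)
sqrt(-57*(9 + 2*7) + L(-185, -176)) = sqrt(-57*(9 + 2*7) + (54 + 18*(-185))) = sqrt(-57*(9 + 14) + (54 - 3330)) = sqrt(-57*23 - 3276) = sqrt(-1311 - 3276) = sqrt(-4587) = I*sqrt(4587)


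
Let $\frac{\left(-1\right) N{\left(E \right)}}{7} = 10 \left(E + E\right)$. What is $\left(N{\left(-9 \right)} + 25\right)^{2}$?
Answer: $1651225$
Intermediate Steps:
$N{\left(E \right)} = - 140 E$ ($N{\left(E \right)} = - 7 \cdot 10 \left(E + E\right) = - 7 \cdot 10 \cdot 2 E = - 7 \cdot 20 E = - 140 E$)
$\left(N{\left(-9 \right)} + 25\right)^{2} = \left(\left(-140\right) \left(-9\right) + 25\right)^{2} = \left(1260 + 25\right)^{2} = 1285^{2} = 1651225$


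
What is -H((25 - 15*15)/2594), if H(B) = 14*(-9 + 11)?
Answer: -28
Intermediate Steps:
H(B) = 28 (H(B) = 14*2 = 28)
-H((25 - 15*15)/2594) = -1*28 = -28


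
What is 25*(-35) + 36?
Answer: -839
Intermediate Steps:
25*(-35) + 36 = -875 + 36 = -839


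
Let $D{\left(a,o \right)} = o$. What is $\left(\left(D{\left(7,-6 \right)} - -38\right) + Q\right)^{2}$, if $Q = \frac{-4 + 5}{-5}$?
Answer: $\frac{25281}{25} \approx 1011.2$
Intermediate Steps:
$Q = - \frac{1}{5}$ ($Q = 1 \left(- \frac{1}{5}\right) = - \frac{1}{5} \approx -0.2$)
$\left(\left(D{\left(7,-6 \right)} - -38\right) + Q\right)^{2} = \left(\left(-6 - -38\right) - \frac{1}{5}\right)^{2} = \left(\left(-6 + 38\right) - \frac{1}{5}\right)^{2} = \left(32 - \frac{1}{5}\right)^{2} = \left(\frac{159}{5}\right)^{2} = \frac{25281}{25}$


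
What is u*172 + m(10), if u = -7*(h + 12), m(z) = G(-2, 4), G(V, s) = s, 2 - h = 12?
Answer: -2404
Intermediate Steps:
h = -10 (h = 2 - 1*12 = 2 - 12 = -10)
m(z) = 4
u = -14 (u = -7*(-10 + 12) = -7*2 = -14)
u*172 + m(10) = -14*172 + 4 = -2408 + 4 = -2404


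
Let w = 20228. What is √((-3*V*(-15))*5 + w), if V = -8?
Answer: 2*√4607 ≈ 135.75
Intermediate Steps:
√((-3*V*(-15))*5 + w) = √((-3*(-8)*(-15))*5 + 20228) = √((24*(-15))*5 + 20228) = √(-360*5 + 20228) = √(-1800 + 20228) = √18428 = 2*√4607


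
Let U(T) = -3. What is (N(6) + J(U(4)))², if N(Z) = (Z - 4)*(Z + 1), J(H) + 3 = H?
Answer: 64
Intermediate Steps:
J(H) = -3 + H
N(Z) = (1 + Z)*(-4 + Z) (N(Z) = (-4 + Z)*(1 + Z) = (1 + Z)*(-4 + Z))
(N(6) + J(U(4)))² = ((-4 + 6² - 3*6) + (-3 - 3))² = ((-4 + 36 - 18) - 6)² = (14 - 6)² = 8² = 64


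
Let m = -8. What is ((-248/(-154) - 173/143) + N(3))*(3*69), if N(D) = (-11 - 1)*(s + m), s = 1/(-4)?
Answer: 20596500/1001 ≈ 20576.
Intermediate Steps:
s = -¼ ≈ -0.25000
N(D) = 99 (N(D) = (-11 - 1)*(-¼ - 8) = -12*(-33/4) = 99)
((-248/(-154) - 173/143) + N(3))*(3*69) = ((-248/(-154) - 173/143) + 99)*(3*69) = ((-248*(-1/154) - 173*1/143) + 99)*207 = ((124/77 - 173/143) + 99)*207 = (401/1001 + 99)*207 = (99500/1001)*207 = 20596500/1001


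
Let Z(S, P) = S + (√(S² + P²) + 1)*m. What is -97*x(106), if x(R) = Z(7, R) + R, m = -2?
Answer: -10767 + 194*√11285 ≈ 9841.8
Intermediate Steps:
Z(S, P) = -2 + S - 2*√(P² + S²) (Z(S, P) = S + (√(S² + P²) + 1)*(-2) = S + (√(P² + S²) + 1)*(-2) = S + (1 + √(P² + S²))*(-2) = S + (-2 - 2*√(P² + S²)) = -2 + S - 2*√(P² + S²))
x(R) = 5 + R - 2*√(49 + R²) (x(R) = (-2 + 7 - 2*√(R² + 7²)) + R = (-2 + 7 - 2*√(R² + 49)) + R = (-2 + 7 - 2*√(49 + R²)) + R = (5 - 2*√(49 + R²)) + R = 5 + R - 2*√(49 + R²))
-97*x(106) = -97*(5 + 106 - 2*√(49 + 106²)) = -97*(5 + 106 - 2*√(49 + 11236)) = -97*(5 + 106 - 2*√11285) = -97*(111 - 2*√11285) = -10767 + 194*√11285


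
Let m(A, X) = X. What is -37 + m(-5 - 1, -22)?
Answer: -59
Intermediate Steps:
-37 + m(-5 - 1, -22) = -37 - 22 = -59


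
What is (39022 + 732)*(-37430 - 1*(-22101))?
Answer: -609389066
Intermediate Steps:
(39022 + 732)*(-37430 - 1*(-22101)) = 39754*(-37430 + 22101) = 39754*(-15329) = -609389066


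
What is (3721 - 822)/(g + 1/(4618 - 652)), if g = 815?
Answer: 11497434/3232291 ≈ 3.5571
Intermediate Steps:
(3721 - 822)/(g + 1/(4618 - 652)) = (3721 - 822)/(815 + 1/(4618 - 652)) = 2899/(815 + 1/3966) = 2899/(3232291/3966) = 2899*(3966/3232291) = 11497434/3232291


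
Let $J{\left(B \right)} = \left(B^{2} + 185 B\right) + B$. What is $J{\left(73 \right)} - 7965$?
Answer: $10942$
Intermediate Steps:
$J{\left(B \right)} = B^{2} + 186 B$
$J{\left(73 \right)} - 7965 = 73 \left(186 + 73\right) - 7965 = 73 \cdot 259 - 7965 = 18907 - 7965 = 10942$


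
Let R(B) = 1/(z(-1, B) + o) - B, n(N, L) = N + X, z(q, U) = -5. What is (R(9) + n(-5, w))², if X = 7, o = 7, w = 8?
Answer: 169/4 ≈ 42.250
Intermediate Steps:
n(N, L) = 7 + N (n(N, L) = N + 7 = 7 + N)
R(B) = ½ - B (R(B) = 1/(-5 + 7) - B = 1/2 - B = ½ - B)
(R(9) + n(-5, w))² = ((½ - 1*9) + (7 - 5))² = ((½ - 9) + 2)² = (-17/2 + 2)² = (-13/2)² = 169/4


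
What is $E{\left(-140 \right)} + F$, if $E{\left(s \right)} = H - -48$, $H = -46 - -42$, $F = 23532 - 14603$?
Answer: $8973$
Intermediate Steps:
$F = 8929$
$H = -4$ ($H = -46 + 42 = -4$)
$E{\left(s \right)} = 44$ ($E{\left(s \right)} = -4 - -48 = -4 + \left(-4 + 52\right) = -4 + 48 = 44$)
$E{\left(-140 \right)} + F = 44 + 8929 = 8973$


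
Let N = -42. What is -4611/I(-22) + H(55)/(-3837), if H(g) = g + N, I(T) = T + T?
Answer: 17691835/168828 ≈ 104.79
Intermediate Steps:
I(T) = 2*T
H(g) = -42 + g (H(g) = g - 42 = -42 + g)
-4611/I(-22) + H(55)/(-3837) = -4611/(2*(-22)) + (-42 + 55)/(-3837) = -4611/(-44) + 13*(-1/3837) = -4611*(-1/44) - 13/3837 = 4611/44 - 13/3837 = 17691835/168828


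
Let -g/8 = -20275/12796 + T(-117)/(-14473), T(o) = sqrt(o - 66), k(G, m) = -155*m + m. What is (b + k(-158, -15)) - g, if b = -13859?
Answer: -36985801/3199 - 8*I*sqrt(183)/14473 ≈ -11562.0 - 0.0074775*I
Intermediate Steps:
k(G, m) = -154*m
T(o) = sqrt(-66 + o)
g = 40550/3199 + 8*I*sqrt(183)/14473 (g = -8*(-20275/12796 + sqrt(-66 - 117)/(-14473)) = -8*(-20275*1/12796 + sqrt(-183)*(-1/14473)) = -8*(-20275/12796 + (I*sqrt(183))*(-1/14473)) = -8*(-20275/12796 - I*sqrt(183)/14473) = 40550/3199 + 8*I*sqrt(183)/14473 ≈ 12.676 + 0.0074775*I)
(b + k(-158, -15)) - g = (-13859 - 154*(-15)) - (40550/3199 + 8*I*sqrt(183)/14473) = (-13859 + 2310) + (-40550/3199 - 8*I*sqrt(183)/14473) = -11549 + (-40550/3199 - 8*I*sqrt(183)/14473) = -36985801/3199 - 8*I*sqrt(183)/14473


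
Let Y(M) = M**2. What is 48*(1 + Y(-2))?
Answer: 240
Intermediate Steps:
48*(1 + Y(-2)) = 48*(1 + (-2)**2) = 48*(1 + 4) = 48*5 = 240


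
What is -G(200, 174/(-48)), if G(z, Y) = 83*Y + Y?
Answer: 609/2 ≈ 304.50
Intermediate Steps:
G(z, Y) = 84*Y
-G(200, 174/(-48)) = -84*174/(-48) = -84*174*(-1/48) = -84*(-29)/8 = -1*(-609/2) = 609/2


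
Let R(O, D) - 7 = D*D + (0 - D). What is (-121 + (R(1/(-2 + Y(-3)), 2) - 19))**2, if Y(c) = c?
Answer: 17161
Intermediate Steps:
R(O, D) = 7 + D**2 - D (R(O, D) = 7 + (D*D + (0 - D)) = 7 + (D**2 - D) = 7 + D**2 - D)
(-121 + (R(1/(-2 + Y(-3)), 2) - 19))**2 = (-121 + ((7 + 2**2 - 1*2) - 19))**2 = (-121 + ((7 + 4 - 2) - 19))**2 = (-121 + (9 - 19))**2 = (-121 - 10)**2 = (-131)**2 = 17161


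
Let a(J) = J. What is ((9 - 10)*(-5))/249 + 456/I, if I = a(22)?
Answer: 56827/2739 ≈ 20.747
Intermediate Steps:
I = 22
((9 - 10)*(-5))/249 + 456/I = ((9 - 10)*(-5))/249 + 456/22 = -1*(-5)*(1/249) + 456*(1/22) = 5*(1/249) + 228/11 = 5/249 + 228/11 = 56827/2739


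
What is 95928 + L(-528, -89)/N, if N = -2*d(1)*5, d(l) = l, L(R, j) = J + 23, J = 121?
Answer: 479568/5 ≈ 95914.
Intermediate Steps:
L(R, j) = 144 (L(R, j) = 121 + 23 = 144)
N = -10 (N = -2*1*5 = -2*5 = -10)
95928 + L(-528, -89)/N = 95928 + 144/(-10) = 95928 + 144*(-1/10) = 95928 - 72/5 = 479568/5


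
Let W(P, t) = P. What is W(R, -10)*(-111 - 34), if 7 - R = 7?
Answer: 0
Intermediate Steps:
R = 0 (R = 7 - 1*7 = 7 - 7 = 0)
W(R, -10)*(-111 - 34) = 0*(-111 - 34) = 0*(-145) = 0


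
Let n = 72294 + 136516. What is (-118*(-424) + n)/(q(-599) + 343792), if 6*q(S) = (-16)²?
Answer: 16881/22424 ≈ 0.75281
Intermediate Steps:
q(S) = 128/3 (q(S) = (⅙)*(-16)² = (⅙)*256 = 128/3)
n = 208810
(-118*(-424) + n)/(q(-599) + 343792) = (-118*(-424) + 208810)/(128/3 + 343792) = (50032 + 208810)/(1031504/3) = 258842*(3/1031504) = 16881/22424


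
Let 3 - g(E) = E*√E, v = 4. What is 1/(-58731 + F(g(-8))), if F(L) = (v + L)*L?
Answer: -I/(160*√2 + 59222*I) ≈ -1.6885e-5 - 6.4515e-8*I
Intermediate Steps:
g(E) = 3 - E^(3/2) (g(E) = 3 - E*√E = 3 - E^(3/2))
F(L) = L*(4 + L) (F(L) = (4 + L)*L = L*(4 + L))
1/(-58731 + F(g(-8))) = 1/(-58731 + (3 - (-8)^(3/2))*(4 + (3 - (-8)^(3/2)))) = 1/(-58731 + (3 - (-16)*I*√2)*(4 + (3 - (-16)*I*√2))) = 1/(-58731 + (3 + 16*I*√2)*(4 + (3 + 16*I*√2))) = 1/(-58731 + (3 + 16*I*√2)*(7 + 16*I*√2))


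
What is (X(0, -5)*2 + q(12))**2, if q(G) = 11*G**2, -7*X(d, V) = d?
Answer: 2509056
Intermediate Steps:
X(d, V) = -d/7
(X(0, -5)*2 + q(12))**2 = (-1/7*0*2 + 11*12**2)**2 = (0*2 + 11*144)**2 = (0 + 1584)**2 = 1584**2 = 2509056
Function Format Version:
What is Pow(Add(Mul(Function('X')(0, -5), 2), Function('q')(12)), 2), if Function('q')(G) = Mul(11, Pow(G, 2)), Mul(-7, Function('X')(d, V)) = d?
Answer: 2509056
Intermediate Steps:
Function('X')(d, V) = Mul(Rational(-1, 7), d)
Pow(Add(Mul(Function('X')(0, -5), 2), Function('q')(12)), 2) = Pow(Add(Mul(Mul(Rational(-1, 7), 0), 2), Mul(11, Pow(12, 2))), 2) = Pow(Add(Mul(0, 2), Mul(11, 144)), 2) = Pow(Add(0, 1584), 2) = Pow(1584, 2) = 2509056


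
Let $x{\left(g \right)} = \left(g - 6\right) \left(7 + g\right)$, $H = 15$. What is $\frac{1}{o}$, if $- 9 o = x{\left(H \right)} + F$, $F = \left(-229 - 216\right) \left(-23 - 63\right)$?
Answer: $- \frac{9}{38468} \approx -0.00023396$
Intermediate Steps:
$x{\left(g \right)} = \left(-6 + g\right) \left(7 + g\right)$
$F = 38270$ ($F = \left(-445\right) \left(-86\right) = 38270$)
$o = - \frac{38468}{9}$ ($o = - \frac{\left(-42 + 15 + 15^{2}\right) + 38270}{9} = - \frac{\left(-42 + 15 + 225\right) + 38270}{9} = - \frac{198 + 38270}{9} = \left(- \frac{1}{9}\right) 38468 = - \frac{38468}{9} \approx -4274.2$)
$\frac{1}{o} = \frac{1}{- \frac{38468}{9}} = - \frac{9}{38468}$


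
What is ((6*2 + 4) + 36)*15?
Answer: 780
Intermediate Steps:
((6*2 + 4) + 36)*15 = ((12 + 4) + 36)*15 = (16 + 36)*15 = 52*15 = 780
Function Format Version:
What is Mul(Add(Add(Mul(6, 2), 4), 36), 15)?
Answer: 780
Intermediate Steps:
Mul(Add(Add(Mul(6, 2), 4), 36), 15) = Mul(Add(Add(12, 4), 36), 15) = Mul(Add(16, 36), 15) = Mul(52, 15) = 780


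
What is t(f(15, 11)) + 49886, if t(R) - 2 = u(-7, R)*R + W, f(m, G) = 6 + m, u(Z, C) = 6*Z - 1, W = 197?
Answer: 49182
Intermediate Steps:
u(Z, C) = -1 + 6*Z
t(R) = 199 - 43*R (t(R) = 2 + ((-1 + 6*(-7))*R + 197) = 2 + ((-1 - 42)*R + 197) = 2 + (-43*R + 197) = 2 + (197 - 43*R) = 199 - 43*R)
t(f(15, 11)) + 49886 = (199 - 43*(6 + 15)) + 49886 = (199 - 43*21) + 49886 = (199 - 903) + 49886 = -704 + 49886 = 49182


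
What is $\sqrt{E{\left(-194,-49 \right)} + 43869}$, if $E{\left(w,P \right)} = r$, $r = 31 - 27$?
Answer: $\sqrt{43873} \approx 209.46$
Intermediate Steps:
$r = 4$ ($r = 31 - 27 = 4$)
$E{\left(w,P \right)} = 4$
$\sqrt{E{\left(-194,-49 \right)} + 43869} = \sqrt{4 + 43869} = \sqrt{43873}$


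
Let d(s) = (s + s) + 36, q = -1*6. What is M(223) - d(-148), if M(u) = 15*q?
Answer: 170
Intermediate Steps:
q = -6
M(u) = -90 (M(u) = 15*(-6) = -90)
d(s) = 36 + 2*s (d(s) = 2*s + 36 = 36 + 2*s)
M(223) - d(-148) = -90 - (36 + 2*(-148)) = -90 - (36 - 296) = -90 - 1*(-260) = -90 + 260 = 170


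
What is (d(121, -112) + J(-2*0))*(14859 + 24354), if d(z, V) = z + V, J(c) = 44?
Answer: 2078289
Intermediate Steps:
d(z, V) = V + z
(d(121, -112) + J(-2*0))*(14859 + 24354) = ((-112 + 121) + 44)*(14859 + 24354) = (9 + 44)*39213 = 53*39213 = 2078289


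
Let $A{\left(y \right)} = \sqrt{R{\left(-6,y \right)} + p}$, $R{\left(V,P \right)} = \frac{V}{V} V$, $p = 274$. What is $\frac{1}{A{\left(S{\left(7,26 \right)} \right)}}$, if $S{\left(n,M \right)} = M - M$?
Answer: $\frac{\sqrt{67}}{134} \approx 0.061085$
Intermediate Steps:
$S{\left(n,M \right)} = 0$
$R{\left(V,P \right)} = V$ ($R{\left(V,P \right)} = 1 V = V$)
$A{\left(y \right)} = 2 \sqrt{67}$ ($A{\left(y \right)} = \sqrt{-6 + 274} = \sqrt{268} = 2 \sqrt{67}$)
$\frac{1}{A{\left(S{\left(7,26 \right)} \right)}} = \frac{1}{2 \sqrt{67}} = \frac{\sqrt{67}}{134}$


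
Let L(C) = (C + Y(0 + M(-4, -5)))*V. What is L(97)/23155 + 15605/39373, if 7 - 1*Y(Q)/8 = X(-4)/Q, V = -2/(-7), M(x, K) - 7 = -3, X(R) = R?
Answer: 363144933/911681815 ≈ 0.39832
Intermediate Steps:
M(x, K) = 4 (M(x, K) = 7 - 3 = 4)
V = 2/7 (V = -2*(-⅐) = 2/7 ≈ 0.28571)
Y(Q) = 56 + 32/Q (Y(Q) = 56 - (-32)/Q = 56 + 32/Q)
L(C) = 128/7 + 2*C/7 (L(C) = (C + (56 + 32/(0 + 4)))*(2/7) = (C + (56 + 32/4))*(2/7) = (C + (56 + 32*(¼)))*(2/7) = (C + (56 + 8))*(2/7) = (C + 64)*(2/7) = (64 + C)*(2/7) = 128/7 + 2*C/7)
L(97)/23155 + 15605/39373 = (128/7 + (2/7)*97)/23155 + 15605/39373 = (128/7 + 194/7)*(1/23155) + 15605*(1/39373) = 46*(1/23155) + 15605/39373 = 46/23155 + 15605/39373 = 363144933/911681815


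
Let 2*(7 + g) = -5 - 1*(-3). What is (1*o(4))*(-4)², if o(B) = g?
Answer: -128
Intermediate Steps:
g = -8 (g = -7 + (-5 - 1*(-3))/2 = -7 + (-5 + 3)/2 = -7 + (½)*(-2) = -7 - 1 = -8)
o(B) = -8
(1*o(4))*(-4)² = (1*(-8))*(-4)² = -8*16 = -128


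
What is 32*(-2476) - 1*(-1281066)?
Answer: 1201834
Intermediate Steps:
32*(-2476) - 1*(-1281066) = -79232 + 1281066 = 1201834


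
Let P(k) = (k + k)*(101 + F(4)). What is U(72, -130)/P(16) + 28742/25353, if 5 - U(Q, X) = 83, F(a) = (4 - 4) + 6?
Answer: 48217537/43404336 ≈ 1.1109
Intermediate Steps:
F(a) = 6 (F(a) = 0 + 6 = 6)
U(Q, X) = -78 (U(Q, X) = 5 - 1*83 = 5 - 83 = -78)
P(k) = 214*k (P(k) = (k + k)*(101 + 6) = (2*k)*107 = 214*k)
U(72, -130)/P(16) + 28742/25353 = -78/(214*16) + 28742/25353 = -78/3424 + 28742*(1/25353) = -78*1/3424 + 28742/25353 = -39/1712 + 28742/25353 = 48217537/43404336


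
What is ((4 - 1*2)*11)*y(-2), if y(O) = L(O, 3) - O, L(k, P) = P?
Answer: 110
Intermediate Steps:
y(O) = 3 - O
((4 - 1*2)*11)*y(-2) = ((4 - 1*2)*11)*(3 - 1*(-2)) = ((4 - 2)*11)*(3 + 2) = (2*11)*5 = 22*5 = 110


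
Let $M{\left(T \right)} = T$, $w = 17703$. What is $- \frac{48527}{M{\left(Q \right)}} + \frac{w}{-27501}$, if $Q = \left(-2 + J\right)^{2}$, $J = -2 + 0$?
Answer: $- \frac{444941425}{146672} \approx -3033.6$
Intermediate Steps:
$J = -2$
$Q = 16$ ($Q = \left(-2 - 2\right)^{2} = \left(-4\right)^{2} = 16$)
$- \frac{48527}{M{\left(Q \right)}} + \frac{w}{-27501} = - \frac{48527}{16} + \frac{17703}{-27501} = \left(-48527\right) \frac{1}{16} + 17703 \left(- \frac{1}{27501}\right) = - \frac{48527}{16} - \frac{5901}{9167} = - \frac{444941425}{146672}$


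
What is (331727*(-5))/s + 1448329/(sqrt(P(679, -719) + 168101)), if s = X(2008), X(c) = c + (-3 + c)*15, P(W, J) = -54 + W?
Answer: -1658635/32083 + 1448329*sqrt(168726)/168726 ≈ 3474.3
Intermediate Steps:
X(c) = -45 + 16*c (X(c) = c + (-45 + 15*c) = -45 + 16*c)
s = 32083 (s = -45 + 16*2008 = -45 + 32128 = 32083)
(331727*(-5))/s + 1448329/(sqrt(P(679, -719) + 168101)) = (331727*(-5))/32083 + 1448329/(sqrt((-54 + 679) + 168101)) = -1658635*1/32083 + 1448329/(sqrt(625 + 168101)) = -1658635/32083 + 1448329/(sqrt(168726)) = -1658635/32083 + 1448329*(sqrt(168726)/168726) = -1658635/32083 + 1448329*sqrt(168726)/168726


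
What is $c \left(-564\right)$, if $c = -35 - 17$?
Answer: $29328$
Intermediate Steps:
$c = -52$
$c \left(-564\right) = \left(-52\right) \left(-564\right) = 29328$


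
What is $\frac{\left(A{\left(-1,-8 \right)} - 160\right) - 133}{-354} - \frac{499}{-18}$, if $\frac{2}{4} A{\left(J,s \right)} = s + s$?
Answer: $\frac{15208}{531} \approx 28.64$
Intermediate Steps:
$A{\left(J,s \right)} = 4 s$ ($A{\left(J,s \right)} = 2 \left(s + s\right) = 2 \cdot 2 s = 4 s$)
$\frac{\left(A{\left(-1,-8 \right)} - 160\right) - 133}{-354} - \frac{499}{-18} = \frac{\left(4 \left(-8\right) - 160\right) - 133}{-354} - \frac{499}{-18} = \left(\left(-32 - 160\right) - 133\right) \left(- \frac{1}{354}\right) - - \frac{499}{18} = \left(-192 - 133\right) \left(- \frac{1}{354}\right) + \frac{499}{18} = \left(-325\right) \left(- \frac{1}{354}\right) + \frac{499}{18} = \frac{325}{354} + \frac{499}{18} = \frac{15208}{531}$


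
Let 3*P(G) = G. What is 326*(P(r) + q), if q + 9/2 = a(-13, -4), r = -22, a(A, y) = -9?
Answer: -20375/3 ≈ -6791.7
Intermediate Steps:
q = -27/2 (q = -9/2 - 9 = -27/2 ≈ -13.500)
P(G) = G/3
326*(P(r) + q) = 326*((⅓)*(-22) - 27/2) = 326*(-22/3 - 27/2) = 326*(-125/6) = -20375/3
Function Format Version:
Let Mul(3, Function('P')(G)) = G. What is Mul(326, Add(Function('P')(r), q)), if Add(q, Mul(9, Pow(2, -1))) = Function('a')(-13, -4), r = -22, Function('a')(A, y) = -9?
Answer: Rational(-20375, 3) ≈ -6791.7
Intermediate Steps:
q = Rational(-27, 2) (q = Add(Rational(-9, 2), -9) = Rational(-27, 2) ≈ -13.500)
Function('P')(G) = Mul(Rational(1, 3), G)
Mul(326, Add(Function('P')(r), q)) = Mul(326, Add(Mul(Rational(1, 3), -22), Rational(-27, 2))) = Mul(326, Add(Rational(-22, 3), Rational(-27, 2))) = Mul(326, Rational(-125, 6)) = Rational(-20375, 3)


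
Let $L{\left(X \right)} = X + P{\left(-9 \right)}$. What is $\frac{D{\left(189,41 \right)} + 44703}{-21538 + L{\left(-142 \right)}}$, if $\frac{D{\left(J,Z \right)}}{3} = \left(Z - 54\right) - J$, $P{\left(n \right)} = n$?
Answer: $- \frac{44097}{21689} \approx -2.0331$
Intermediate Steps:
$D{\left(J,Z \right)} = -162 - 3 J + 3 Z$ ($D{\left(J,Z \right)} = 3 \left(\left(Z - 54\right) - J\right) = 3 \left(\left(-54 + Z\right) - J\right) = 3 \left(-54 + Z - J\right) = -162 - 3 J + 3 Z$)
$L{\left(X \right)} = -9 + X$ ($L{\left(X \right)} = X - 9 = -9 + X$)
$\frac{D{\left(189,41 \right)} + 44703}{-21538 + L{\left(-142 \right)}} = \frac{\left(-162 - 567 + 3 \cdot 41\right) + 44703}{-21538 - 151} = \frac{\left(-162 - 567 + 123\right) + 44703}{-21538 - 151} = \frac{-606 + 44703}{-21689} = 44097 \left(- \frac{1}{21689}\right) = - \frac{44097}{21689}$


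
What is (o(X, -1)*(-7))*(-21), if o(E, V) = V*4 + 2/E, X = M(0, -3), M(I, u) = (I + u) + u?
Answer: -637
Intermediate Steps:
M(I, u) = I + 2*u
X = -6 (X = 0 + 2*(-3) = 0 - 6 = -6)
o(E, V) = 2/E + 4*V (o(E, V) = 4*V + 2/E = 2/E + 4*V)
(o(X, -1)*(-7))*(-21) = ((2/(-6) + 4*(-1))*(-7))*(-21) = ((2*(-⅙) - 4)*(-7))*(-21) = ((-⅓ - 4)*(-7))*(-21) = -13/3*(-7)*(-21) = (91/3)*(-21) = -637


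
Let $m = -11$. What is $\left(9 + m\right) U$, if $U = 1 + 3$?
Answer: $-8$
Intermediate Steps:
$U = 4$
$\left(9 + m\right) U = \left(9 - 11\right) 4 = \left(-2\right) 4 = -8$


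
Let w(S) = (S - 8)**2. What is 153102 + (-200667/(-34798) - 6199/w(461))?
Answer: 1093321336611365/7140862782 ≈ 1.5311e+5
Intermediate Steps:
w(S) = (-8 + S)**2
153102 + (-200667/(-34798) - 6199/w(461)) = 153102 + (-200667/(-34798) - 6199/(-8 + 461)**2) = 153102 + (-200667*(-1/34798) - 6199/(453**2)) = 153102 + (200667/34798 - 6199/205209) = 153102 + 40962961601/7140862782 = 1093321336611365/7140862782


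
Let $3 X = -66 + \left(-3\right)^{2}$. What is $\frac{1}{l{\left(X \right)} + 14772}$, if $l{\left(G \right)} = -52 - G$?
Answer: $\frac{1}{14739} \approx 6.7847 \cdot 10^{-5}$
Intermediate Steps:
$X = -19$ ($X = \frac{-66 + \left(-3\right)^{2}}{3} = \frac{-66 + 9}{3} = \frac{1}{3} \left(-57\right) = -19$)
$\frac{1}{l{\left(X \right)} + 14772} = \frac{1}{\left(-52 - -19\right) + 14772} = \frac{1}{\left(-52 + 19\right) + 14772} = \frac{1}{-33 + 14772} = \frac{1}{14739}$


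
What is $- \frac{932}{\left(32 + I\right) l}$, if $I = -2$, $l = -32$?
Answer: $\frac{233}{240} \approx 0.97083$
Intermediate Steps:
$- \frac{932}{\left(32 + I\right) l} = - \frac{932}{\left(32 - 2\right) \left(-32\right)} = - \frac{932}{30 \left(-32\right)} = - \frac{932}{-960} = \left(-932\right) \left(- \frac{1}{960}\right) = \frac{233}{240}$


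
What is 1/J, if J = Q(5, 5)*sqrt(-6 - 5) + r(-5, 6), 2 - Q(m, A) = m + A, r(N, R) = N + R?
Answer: I/(I + 8*sqrt(11)) ≈ 0.0014184 + 0.037635*I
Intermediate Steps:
Q(m, A) = 2 - A - m (Q(m, A) = 2 - (m + A) = 2 - (A + m) = 2 + (-A - m) = 2 - A - m)
J = 1 - 8*I*sqrt(11) (J = (2 - 1*5 - 1*5)*sqrt(-6 - 5) + (-5 + 6) = (2 - 5 - 5)*sqrt(-11) + 1 = -8*I*sqrt(11) + 1 = 1 - 8*I*sqrt(11) ≈ 1.0 - 26.533*I)
1/J = 1/(1 - 8*I*sqrt(11))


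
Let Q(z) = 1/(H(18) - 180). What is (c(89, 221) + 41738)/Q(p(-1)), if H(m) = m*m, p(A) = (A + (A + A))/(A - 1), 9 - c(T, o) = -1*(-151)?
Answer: 5989824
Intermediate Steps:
c(T, o) = -142 (c(T, o) = 9 - (-1)*(-151) = 9 - 1*151 = 9 - 151 = -142)
p(A) = 3*A/(-1 + A) (p(A) = (A + 2*A)/(-1 + A) = (3*A)/(-1 + A) = 3*A/(-1 + A))
H(m) = m**2
Q(z) = 1/144 (Q(z) = 1/(18**2 - 180) = 1/(324 - 180) = 1/144)
(c(89, 221) + 41738)/Q(p(-1)) = (-142 + 41738)/(1/144) = 41596*144 = 5989824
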